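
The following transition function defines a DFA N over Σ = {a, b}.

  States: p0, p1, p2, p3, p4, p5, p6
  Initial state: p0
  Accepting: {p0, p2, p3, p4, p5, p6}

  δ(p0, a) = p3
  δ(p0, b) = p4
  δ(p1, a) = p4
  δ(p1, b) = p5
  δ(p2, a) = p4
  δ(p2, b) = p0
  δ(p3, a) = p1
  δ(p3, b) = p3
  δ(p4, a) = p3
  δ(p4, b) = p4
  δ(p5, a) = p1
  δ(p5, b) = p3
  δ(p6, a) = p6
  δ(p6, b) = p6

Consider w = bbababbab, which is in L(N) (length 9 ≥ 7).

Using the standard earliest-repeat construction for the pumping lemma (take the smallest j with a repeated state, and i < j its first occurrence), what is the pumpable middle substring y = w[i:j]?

b

Run of N on w = b b a b a b b a b:
  step 0: p0  (start)
  step 1: p4  (read b: p0→p4)
  step 2: p4  (read b: p4→p4)   ← first repeat (p4 seen earlier)
  step 3: p3  (read a: p4→p3)
  step 4: p3  (read b: p3→p3)
  step 5: p1  (read a: p3→p1)
  step 6: p5  (read b: p1→p5)
  step 7: p3  (read b: p5→p3)
  step 8: p1  (read a: p3→p1)
  step 9: p5  (read b: p1→p5)

So i = 1, j = 2, giving x = w[0:1] = b, y = w[1:2] = b, z = w[2:9] = ababbab.
Check: |xy| = 2 ≤ 7 and |y| = 1 ≥ 1. Reading y takes N from p4 back to p4, so every xyⁱz is accepted.
Pumping length from the standard proof: p = 7 (the number of states). The repeated state found above gives |xy| = j ≤ 7 and |y| = j − i ≥ 1.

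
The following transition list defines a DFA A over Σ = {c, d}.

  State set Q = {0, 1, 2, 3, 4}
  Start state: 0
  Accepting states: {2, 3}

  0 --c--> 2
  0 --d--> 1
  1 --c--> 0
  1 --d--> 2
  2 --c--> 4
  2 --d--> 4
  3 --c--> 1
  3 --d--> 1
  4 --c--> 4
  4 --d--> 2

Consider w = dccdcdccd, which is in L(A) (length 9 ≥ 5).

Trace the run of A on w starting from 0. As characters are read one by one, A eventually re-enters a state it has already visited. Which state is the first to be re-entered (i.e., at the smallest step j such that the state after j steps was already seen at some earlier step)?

0

State sequence: 0 -d-> 1 -c-> 0 -c-> 2 -d-> 4 -c-> 4 -d-> 2 -c-> 4 -c-> 4 -d-> 2
First repeat at step 2: 0 was already visited.

The earliest repeat is at step j = 2: A is in 0, which it already visited at step i = 0.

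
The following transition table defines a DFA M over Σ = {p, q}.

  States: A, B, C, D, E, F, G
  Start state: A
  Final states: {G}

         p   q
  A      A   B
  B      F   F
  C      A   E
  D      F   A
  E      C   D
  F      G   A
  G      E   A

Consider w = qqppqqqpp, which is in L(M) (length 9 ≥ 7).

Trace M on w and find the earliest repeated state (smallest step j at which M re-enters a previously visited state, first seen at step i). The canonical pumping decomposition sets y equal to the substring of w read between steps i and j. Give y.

qqppqq

Run of M on w = q q p p q q q p p:
  step 0: A  (start)
  step 1: B  (read q: A→B)
  step 2: F  (read q: B→F)
  step 3: G  (read p: F→G)
  step 4: E  (read p: G→E)
  step 5: D  (read q: E→D)
  step 6: A  (read q: D→A)   ← first repeat (A seen earlier)
  step 7: B  (read q: A→B)
  step 8: F  (read p: B→F)
  step 9: G  (read p: F→G)

So i = 0, j = 6, giving x = w[0:0] = ε, y = w[0:6] = qqppqq, z = w[6:9] = qpp.
Check: |xy| = 6 ≤ 7 and |y| = 6 ≥ 1. Reading y takes M from A back to A, so every xyⁱz is accepted.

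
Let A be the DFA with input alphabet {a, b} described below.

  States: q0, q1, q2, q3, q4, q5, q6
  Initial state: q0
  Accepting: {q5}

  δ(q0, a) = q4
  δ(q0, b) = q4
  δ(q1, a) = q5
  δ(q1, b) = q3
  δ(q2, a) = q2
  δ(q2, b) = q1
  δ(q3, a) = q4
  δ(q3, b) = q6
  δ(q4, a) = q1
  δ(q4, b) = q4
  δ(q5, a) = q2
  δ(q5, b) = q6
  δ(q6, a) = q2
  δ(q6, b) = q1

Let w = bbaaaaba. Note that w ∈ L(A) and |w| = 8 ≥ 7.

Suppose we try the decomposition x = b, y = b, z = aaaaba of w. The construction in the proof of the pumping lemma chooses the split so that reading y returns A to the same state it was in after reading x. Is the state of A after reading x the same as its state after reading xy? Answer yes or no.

State sequence: q0 -b-> q4 -b-> q4

After x (step 1): q4. After xy (step 2): q4.
They match, so y = b drives A around a cycle from q4 back to itself; pumping y any number of times keeps A in q4 before reading z, and xyⁱz ∈ L(A) for every i ≥ 0.

yes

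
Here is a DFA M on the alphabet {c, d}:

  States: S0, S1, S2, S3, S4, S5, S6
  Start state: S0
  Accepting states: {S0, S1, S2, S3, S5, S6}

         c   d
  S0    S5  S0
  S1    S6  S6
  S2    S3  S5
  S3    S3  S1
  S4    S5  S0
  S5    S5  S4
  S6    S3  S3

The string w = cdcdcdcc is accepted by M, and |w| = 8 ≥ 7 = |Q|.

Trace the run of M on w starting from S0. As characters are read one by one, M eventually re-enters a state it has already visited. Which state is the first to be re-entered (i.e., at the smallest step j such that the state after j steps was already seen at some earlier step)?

S5

Run of M on w = c d c d c d c c:
  step 0: S0  (start)
  step 1: S5  (read c: S0→S5)
  step 2: S4  (read d: S5→S4)
  step 3: S5  (read c: S4→S5)   ← first repeat (S5 seen earlier)
  step 4: S4  (read d: S5→S4)
  step 5: S5  (read c: S4→S5)
  step 6: S4  (read d: S5→S4)
  step 7: S5  (read c: S4→S5)
  step 8: S5  (read c: S5→S5)

The earliest repeat is at step j = 3: M is in S5, which it already visited at step i = 1.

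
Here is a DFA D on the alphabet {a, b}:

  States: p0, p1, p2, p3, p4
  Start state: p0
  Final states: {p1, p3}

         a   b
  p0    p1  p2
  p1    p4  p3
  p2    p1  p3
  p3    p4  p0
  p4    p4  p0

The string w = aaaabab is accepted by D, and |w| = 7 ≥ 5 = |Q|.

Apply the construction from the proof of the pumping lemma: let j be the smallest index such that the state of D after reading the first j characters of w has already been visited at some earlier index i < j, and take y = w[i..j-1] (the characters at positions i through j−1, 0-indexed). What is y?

a

Run of D on w = a a a a b a b:
  step 0: p0  (start)
  step 1: p1  (read a: p0→p1)
  step 2: p4  (read a: p1→p4)
  step 3: p4  (read a: p4→p4)   ← first repeat (p4 seen earlier)
  step 4: p4  (read a: p4→p4)
  step 5: p0  (read b: p4→p0)
  step 6: p1  (read a: p0→p1)
  step 7: p3  (read b: p1→p3)

So i = 2, j = 3, giving x = w[0:2] = aa, y = w[2:3] = a, z = w[3:7] = abab.
Check: |xy| = 3 ≤ 5 and |y| = 1 ≥ 1. Reading y takes D from p4 back to p4, so every xyⁱz is accepted.
The DFA has 5 states, so the proof of the pumping lemma guarantees a repeated state among the first 5+1 visited; the segment between the two visits is the pumpable y.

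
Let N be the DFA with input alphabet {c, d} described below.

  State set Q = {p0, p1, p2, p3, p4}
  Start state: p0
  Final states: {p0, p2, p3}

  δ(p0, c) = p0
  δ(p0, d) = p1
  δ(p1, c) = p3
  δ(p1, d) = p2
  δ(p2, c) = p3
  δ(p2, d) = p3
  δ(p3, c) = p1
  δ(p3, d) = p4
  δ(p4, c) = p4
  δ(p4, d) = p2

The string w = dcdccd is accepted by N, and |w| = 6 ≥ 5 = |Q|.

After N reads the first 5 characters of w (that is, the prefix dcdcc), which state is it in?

State sequence: p0 -d-> p1 -c-> p3 -d-> p4 -c-> p4 -c-> p4

After reading 5 characters, N is in state p4.

p4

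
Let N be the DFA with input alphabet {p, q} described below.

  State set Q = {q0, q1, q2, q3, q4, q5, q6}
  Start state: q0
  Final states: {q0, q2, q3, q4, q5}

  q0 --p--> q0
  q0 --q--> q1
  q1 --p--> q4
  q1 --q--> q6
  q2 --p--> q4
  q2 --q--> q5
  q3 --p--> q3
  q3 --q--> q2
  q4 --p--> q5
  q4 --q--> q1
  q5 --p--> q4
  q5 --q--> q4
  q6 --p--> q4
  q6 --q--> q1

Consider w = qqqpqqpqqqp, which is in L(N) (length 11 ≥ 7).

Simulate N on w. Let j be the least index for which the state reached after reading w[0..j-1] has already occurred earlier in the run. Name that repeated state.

q1

Run of N on w = q q q p q q p q q q p:
  step 0: q0  (start)
  step 1: q1  (read q: q0→q1)
  step 2: q6  (read q: q1→q6)
  step 3: q1  (read q: q6→q1)   ← first repeat (q1 seen earlier)
  step 4: q4  (read p: q1→q4)
  step 5: q1  (read q: q4→q1)
  step 6: q6  (read q: q1→q6)
  step 7: q4  (read p: q6→q4)
  step 8: q1  (read q: q4→q1)
  step 9: q6  (read q: q1→q6)
  step 10: q1  (read q: q6→q1)
  step 11: q4  (read p: q1→q4)

The earliest repeat is at step j = 3: N is in q1, which it already visited at step i = 1.
Pumping length from the standard proof: p = 7 (the number of states). The repeated state found above gives |xy| = j ≤ 7 and |y| = j − i ≥ 1.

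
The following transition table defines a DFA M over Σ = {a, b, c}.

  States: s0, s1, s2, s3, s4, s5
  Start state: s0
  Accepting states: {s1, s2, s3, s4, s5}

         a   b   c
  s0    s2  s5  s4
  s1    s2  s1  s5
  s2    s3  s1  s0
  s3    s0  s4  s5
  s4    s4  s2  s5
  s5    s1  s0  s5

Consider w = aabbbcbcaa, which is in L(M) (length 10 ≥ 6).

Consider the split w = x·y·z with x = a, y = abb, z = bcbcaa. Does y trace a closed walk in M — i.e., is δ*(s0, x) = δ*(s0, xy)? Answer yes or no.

Run of M on the first 4 characters of w = a a b b:
  step 0: s0  (start)
  step 1: s2  (read a: s0→s2)
  step 2: s3  (read a: s2→s3)
  step 3: s4  (read b: s3→s4)
  step 4: s2  (read b: s4→s2)

After x (step 1): s2. After xy (step 4): s2.
They match, so y = abb drives M around a cycle from s2 back to itself; pumping y any number of times keeps M in s2 before reading z, and xyⁱz ∈ L(M) for every i ≥ 0.

yes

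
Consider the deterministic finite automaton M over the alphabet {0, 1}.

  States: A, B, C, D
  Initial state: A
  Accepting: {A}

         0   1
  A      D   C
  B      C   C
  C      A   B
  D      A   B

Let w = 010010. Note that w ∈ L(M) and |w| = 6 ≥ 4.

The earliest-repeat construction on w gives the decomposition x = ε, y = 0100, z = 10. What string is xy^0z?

xy⁰z = xz = ε·10 = 10.
Reading y = 0100 takes M from A back to A, so after x the machine is still in A, and z then leads to the accepting state A. Hence 10 ∈ L(M).

10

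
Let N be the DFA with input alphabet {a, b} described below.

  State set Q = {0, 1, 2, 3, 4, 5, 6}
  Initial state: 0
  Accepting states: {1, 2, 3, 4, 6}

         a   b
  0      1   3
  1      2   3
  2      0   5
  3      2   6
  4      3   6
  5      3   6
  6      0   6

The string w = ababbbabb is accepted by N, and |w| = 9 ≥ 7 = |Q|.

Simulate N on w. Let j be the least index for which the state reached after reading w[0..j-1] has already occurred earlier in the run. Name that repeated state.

State sequence: 0 -a-> 1 -b-> 3 -a-> 2 -b-> 5 -b-> 6 -b-> 6 -a-> 0 -b-> 3 -b-> 6
First repeat at step 6: 6 was already visited.

The earliest repeat is at step j = 6: N is in 6, which it already visited at step i = 5.

6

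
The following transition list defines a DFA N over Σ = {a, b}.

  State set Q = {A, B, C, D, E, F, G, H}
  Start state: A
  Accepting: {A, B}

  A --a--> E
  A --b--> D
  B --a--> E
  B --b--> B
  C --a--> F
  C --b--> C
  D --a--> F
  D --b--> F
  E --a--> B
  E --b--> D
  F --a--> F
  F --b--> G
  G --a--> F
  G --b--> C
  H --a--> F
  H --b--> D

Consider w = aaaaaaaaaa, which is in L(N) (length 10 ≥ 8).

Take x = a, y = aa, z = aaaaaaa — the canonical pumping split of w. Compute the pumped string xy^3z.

xy^3z = a·aa·aa·aa·aaaaaaa = aaaaaaaaaaaaaa.
Reading y = aa takes N from E back to E, so after x·y·y·y the machine is still in E, and z then leads to the accepting state B. Hence aaaaaaaaaaaaaa ∈ L(N).

aaaaaaaaaaaaaa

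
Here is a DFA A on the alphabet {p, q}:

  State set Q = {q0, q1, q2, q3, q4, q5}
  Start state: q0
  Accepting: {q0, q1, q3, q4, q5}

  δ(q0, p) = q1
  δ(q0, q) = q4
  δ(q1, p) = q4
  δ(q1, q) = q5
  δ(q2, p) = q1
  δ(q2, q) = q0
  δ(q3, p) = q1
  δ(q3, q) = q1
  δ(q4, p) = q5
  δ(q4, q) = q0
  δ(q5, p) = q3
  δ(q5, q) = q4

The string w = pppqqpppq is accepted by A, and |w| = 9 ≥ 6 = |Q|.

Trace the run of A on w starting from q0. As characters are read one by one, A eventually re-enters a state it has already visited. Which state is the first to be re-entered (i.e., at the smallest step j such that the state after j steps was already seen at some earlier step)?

State sequence: q0 -p-> q1 -p-> q4 -p-> q5 -q-> q4 -q-> q0 -p-> q1 -p-> q4 -p-> q5 -q-> q4
First repeat at step 4: q4 was already visited.

The earliest repeat is at step j = 4: A is in q4, which it already visited at step i = 2.
Since A has 6 states, any run of length ≥ 6 visits 6+1 states, so by pigeonhole some state repeats within the first 6 steps — that repeat gives the pumpable loop.

q4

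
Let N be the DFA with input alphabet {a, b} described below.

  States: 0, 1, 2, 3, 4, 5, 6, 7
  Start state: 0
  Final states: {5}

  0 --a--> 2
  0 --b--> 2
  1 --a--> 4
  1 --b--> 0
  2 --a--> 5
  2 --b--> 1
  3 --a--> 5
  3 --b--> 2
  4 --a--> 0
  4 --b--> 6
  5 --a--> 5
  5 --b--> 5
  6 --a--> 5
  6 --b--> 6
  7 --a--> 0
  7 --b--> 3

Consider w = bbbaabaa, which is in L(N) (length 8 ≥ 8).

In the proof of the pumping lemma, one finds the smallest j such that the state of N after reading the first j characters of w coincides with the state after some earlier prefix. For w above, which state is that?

0

Run of N on w = b b b a a b a a:
  step 0: 0  (start)
  step 1: 2  (read b: 0→2)
  step 2: 1  (read b: 2→1)
  step 3: 0  (read b: 1→0)   ← first repeat (0 seen earlier)
  step 4: 2  (read a: 0→2)
  step 5: 5  (read a: 2→5)
  step 6: 5  (read b: 5→5)
  step 7: 5  (read a: 5→5)
  step 8: 5  (read a: 5→5)

The earliest repeat is at step j = 3: N is in 0, which it already visited at step i = 0.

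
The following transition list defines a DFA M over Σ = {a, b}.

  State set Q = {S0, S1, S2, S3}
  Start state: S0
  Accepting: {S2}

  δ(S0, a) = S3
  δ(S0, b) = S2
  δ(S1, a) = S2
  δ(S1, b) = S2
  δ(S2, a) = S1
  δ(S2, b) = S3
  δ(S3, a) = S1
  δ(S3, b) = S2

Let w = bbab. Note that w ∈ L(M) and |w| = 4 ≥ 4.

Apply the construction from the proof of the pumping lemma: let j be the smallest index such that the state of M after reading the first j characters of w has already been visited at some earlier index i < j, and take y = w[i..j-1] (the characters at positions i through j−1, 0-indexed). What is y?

State sequence: S0 -b-> S2 -b-> S3 -a-> S1 -b-> S2
First repeat at step 4: S2 was already visited.

So i = 1, j = 4, giving x = w[0:1] = b, y = w[1:4] = bab, z = w[4:4] = ε.
Check: |xy| = 4 ≤ 4 and |y| = 3 ≥ 1. Reading y takes M from S2 back to S2, so every xyⁱz is accepted.
Since M has 4 states, any run of length ≥ 4 visits 4+1 states, so by pigeonhole some state repeats within the first 4 steps — that repeat gives the pumpable loop.

bab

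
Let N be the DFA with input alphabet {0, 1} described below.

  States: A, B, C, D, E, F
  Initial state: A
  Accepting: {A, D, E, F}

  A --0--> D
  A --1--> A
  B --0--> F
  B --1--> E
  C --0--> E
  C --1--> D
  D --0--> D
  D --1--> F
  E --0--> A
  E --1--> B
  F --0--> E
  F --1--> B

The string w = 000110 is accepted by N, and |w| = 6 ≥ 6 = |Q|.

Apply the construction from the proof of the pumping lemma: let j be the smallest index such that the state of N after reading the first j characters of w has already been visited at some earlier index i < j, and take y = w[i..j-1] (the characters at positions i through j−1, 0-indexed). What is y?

0

Run of N on w = 0 0 0 1 1 0:
  step 0: A  (start)
  step 1: D  (read 0: A→D)
  step 2: D  (read 0: D→D)   ← first repeat (D seen earlier)
  step 3: D  (read 0: D→D)
  step 4: F  (read 1: D→F)
  step 5: B  (read 1: F→B)
  step 6: F  (read 0: B→F)

So i = 1, j = 2, giving x = w[0:1] = 0, y = w[1:2] = 0, z = w[2:6] = 0110.
Check: |xy| = 2 ≤ 6 and |y| = 1 ≥ 1. Reading y takes N from D back to D, so every xyⁱz is accepted.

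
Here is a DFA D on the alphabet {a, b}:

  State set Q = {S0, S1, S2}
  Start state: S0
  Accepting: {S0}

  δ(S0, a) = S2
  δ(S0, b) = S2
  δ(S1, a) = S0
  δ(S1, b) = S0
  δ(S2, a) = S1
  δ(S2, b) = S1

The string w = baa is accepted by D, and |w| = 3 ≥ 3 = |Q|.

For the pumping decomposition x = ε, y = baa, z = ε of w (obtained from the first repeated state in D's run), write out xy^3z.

xy^3z = ε·baa·baa·baa·ε = baabaabaa.
Reading y = baa takes D from S0 back to S0, so after x·y·y·y the machine is still in S0, and z then leads to the accepting state S0. Hence baabaabaa ∈ L(D).

baabaabaa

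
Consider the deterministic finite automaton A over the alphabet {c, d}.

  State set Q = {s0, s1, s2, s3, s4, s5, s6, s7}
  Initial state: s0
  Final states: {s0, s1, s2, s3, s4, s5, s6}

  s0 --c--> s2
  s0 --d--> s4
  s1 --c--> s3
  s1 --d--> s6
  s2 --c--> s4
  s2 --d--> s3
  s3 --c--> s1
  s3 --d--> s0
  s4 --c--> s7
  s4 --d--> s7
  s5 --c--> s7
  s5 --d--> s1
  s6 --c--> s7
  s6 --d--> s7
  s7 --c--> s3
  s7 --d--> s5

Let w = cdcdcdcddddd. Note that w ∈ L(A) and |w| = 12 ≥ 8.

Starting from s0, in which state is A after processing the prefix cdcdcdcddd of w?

s6

Run of A on the first 10 characters of w = c d c d c d c d d d:
  step 0: s0  (start)
  step 1: s2  (read c: s0→s2)
  step 2: s3  (read d: s2→s3)
  step 3: s1  (read c: s3→s1)
  step 4: s6  (read d: s1→s6)
  step 5: s7  (read c: s6→s7)
  step 6: s5  (read d: s7→s5)
  step 7: s7  (read c: s5→s7)
  step 8: s5  (read d: s7→s5)
  step 9: s1  (read d: s5→s1)
  step 10: s6  (read d: s1→s6)

After reading 10 characters, A is in state s6.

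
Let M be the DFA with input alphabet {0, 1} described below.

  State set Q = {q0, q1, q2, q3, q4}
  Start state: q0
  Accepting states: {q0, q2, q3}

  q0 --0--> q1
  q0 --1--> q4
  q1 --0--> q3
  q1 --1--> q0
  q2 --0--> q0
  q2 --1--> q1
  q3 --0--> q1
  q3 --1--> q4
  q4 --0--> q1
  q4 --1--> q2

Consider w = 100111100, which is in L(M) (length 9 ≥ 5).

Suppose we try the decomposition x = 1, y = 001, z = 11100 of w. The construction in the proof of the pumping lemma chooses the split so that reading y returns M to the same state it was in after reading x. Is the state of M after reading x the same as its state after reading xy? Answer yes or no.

Run of M on the first 4 characters of w = 1 0 0 1:
  step 0: q0  (start)
  step 1: q4  (read 1: q0→q4)
  step 2: q1  (read 0: q4→q1)
  step 3: q3  (read 0: q1→q3)
  step 4: q4  (read 1: q3→q4)

After x (step 1): q4. After xy (step 4): q4.
They match, so y = 001 drives M around a cycle from q4 back to itself; pumping y any number of times keeps M in q4 before reading z, and xyⁱz ∈ L(M) for every i ≥ 0.

yes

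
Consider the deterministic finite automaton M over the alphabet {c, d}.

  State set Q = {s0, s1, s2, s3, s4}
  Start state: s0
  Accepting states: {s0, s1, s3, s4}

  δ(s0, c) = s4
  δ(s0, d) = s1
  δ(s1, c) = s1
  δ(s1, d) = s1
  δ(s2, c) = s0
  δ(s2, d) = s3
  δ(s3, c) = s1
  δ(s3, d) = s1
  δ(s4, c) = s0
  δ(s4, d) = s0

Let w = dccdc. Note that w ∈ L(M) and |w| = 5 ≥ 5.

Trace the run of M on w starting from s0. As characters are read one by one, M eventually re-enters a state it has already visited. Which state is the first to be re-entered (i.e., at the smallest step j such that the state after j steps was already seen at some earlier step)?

s1

Run of M on w = d c c d c:
  step 0: s0  (start)
  step 1: s1  (read d: s0→s1)
  step 2: s1  (read c: s1→s1)   ← first repeat (s1 seen earlier)
  step 3: s1  (read c: s1→s1)
  step 4: s1  (read d: s1→s1)
  step 5: s1  (read c: s1→s1)

The earliest repeat is at step j = 2: M is in s1, which it already visited at step i = 1.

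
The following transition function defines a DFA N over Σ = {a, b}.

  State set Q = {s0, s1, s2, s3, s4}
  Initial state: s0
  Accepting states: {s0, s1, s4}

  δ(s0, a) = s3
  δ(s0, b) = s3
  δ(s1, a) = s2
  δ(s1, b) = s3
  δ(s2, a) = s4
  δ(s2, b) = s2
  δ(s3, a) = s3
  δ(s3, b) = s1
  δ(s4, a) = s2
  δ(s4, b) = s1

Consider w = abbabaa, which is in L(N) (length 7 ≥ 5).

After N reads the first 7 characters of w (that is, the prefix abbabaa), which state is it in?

Run of N on the first 7 characters of w = a b b a b a a:
  step 0: s0  (start)
  step 1: s3  (read a: s0→s3)
  step 2: s1  (read b: s3→s1)
  step 3: s3  (read b: s1→s3)
  step 4: s3  (read a: s3→s3)
  step 5: s1  (read b: s3→s1)
  step 6: s2  (read a: s1→s2)
  step 7: s4  (read a: s2→s4)

After reading 7 characters, N is in state s4.

s4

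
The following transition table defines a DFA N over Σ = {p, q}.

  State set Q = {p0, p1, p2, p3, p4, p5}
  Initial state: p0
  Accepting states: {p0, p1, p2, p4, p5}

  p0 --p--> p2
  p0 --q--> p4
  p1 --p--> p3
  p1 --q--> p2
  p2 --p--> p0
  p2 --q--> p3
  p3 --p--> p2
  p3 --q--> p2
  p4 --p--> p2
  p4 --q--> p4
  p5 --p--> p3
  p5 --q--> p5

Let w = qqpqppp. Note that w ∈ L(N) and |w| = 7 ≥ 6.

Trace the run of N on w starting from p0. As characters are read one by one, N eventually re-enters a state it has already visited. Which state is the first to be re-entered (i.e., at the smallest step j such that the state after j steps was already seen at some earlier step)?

State sequence: p0 -q-> p4 -q-> p4 -p-> p2 -q-> p3 -p-> p2 -p-> p0 -p-> p2
First repeat at step 2: p4 was already visited.

The earliest repeat is at step j = 2: N is in p4, which it already visited at step i = 1.
With |Q| = 6, pigeonhole forces a state repeat no later than step 6; the substring read between the first and second visits to that state can be pumped.

p4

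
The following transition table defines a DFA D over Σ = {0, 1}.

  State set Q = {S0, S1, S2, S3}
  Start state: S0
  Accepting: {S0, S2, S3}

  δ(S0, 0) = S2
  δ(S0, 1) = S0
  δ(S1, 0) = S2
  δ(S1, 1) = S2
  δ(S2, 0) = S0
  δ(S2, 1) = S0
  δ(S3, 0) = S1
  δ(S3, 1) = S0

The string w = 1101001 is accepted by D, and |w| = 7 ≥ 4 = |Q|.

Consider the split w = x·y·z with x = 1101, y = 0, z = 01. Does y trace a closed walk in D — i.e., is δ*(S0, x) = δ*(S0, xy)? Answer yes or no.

Run of D on the first 5 characters of w = 1 1 0 1 0:
  step 0: S0  (start)
  step 1: S0  (read 1: S0→S0)
  step 2: S0  (read 1: S0→S0)
  step 3: S2  (read 0: S0→S2)
  step 4: S0  (read 1: S2→S0)
  step 5: S2  (read 0: S0→S2)

After x (step 4): S0. After xy (step 5): S2.
They differ (S0 ≠ S2), so y is not a cycle from the state after x; this split is not the one the pumping-lemma construction produces, and pumping y need not keep the string in L(D).

no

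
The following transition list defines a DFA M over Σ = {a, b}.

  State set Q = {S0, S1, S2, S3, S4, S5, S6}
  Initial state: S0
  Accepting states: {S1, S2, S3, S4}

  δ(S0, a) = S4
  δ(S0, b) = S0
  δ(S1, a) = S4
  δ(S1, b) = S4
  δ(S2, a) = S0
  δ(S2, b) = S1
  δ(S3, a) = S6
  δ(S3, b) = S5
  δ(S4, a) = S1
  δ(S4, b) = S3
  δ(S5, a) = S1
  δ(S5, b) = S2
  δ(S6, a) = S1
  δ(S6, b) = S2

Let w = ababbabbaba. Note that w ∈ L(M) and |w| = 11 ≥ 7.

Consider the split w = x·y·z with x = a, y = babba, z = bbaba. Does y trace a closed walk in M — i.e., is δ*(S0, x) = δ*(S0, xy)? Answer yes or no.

State sequence: S0 -a-> S4 -b-> S3 -a-> S6 -b-> S2 -b-> S1 -a-> S4

After x (step 1): S4. After xy (step 6): S4.
They match, so y = babba drives M around a cycle from S4 back to itself; pumping y any number of times keeps M in S4 before reading z, and xyⁱz ∈ L(M) for every i ≥ 0.

yes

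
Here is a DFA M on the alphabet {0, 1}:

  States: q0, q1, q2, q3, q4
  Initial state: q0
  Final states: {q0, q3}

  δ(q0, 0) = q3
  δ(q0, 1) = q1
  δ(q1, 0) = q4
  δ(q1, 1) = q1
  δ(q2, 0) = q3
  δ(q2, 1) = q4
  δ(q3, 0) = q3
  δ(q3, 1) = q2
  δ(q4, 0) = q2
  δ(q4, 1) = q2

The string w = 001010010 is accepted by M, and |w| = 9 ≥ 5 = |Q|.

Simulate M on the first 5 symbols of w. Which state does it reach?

State sequence: q0 -0-> q3 -0-> q3 -1-> q2 -0-> q3 -1-> q2

After reading 5 characters, M is in state q2.
(This kind of state-tracing is the core of the pumping-lemma construction: with 5 states, pigeonhole forces a repeat within the first 5 steps.)

q2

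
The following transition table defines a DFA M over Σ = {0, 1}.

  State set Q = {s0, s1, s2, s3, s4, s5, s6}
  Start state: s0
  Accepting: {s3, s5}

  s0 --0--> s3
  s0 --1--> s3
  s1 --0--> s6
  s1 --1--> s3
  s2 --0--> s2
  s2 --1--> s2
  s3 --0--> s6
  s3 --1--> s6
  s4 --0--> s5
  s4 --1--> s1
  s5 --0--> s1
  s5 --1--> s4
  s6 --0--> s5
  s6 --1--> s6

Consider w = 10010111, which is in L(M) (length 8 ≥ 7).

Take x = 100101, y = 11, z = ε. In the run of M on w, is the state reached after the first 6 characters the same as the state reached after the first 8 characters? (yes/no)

State sequence: s0 -1-> s3 -0-> s6 -0-> s5 -1-> s4 -0-> s5 -1-> s4 -1-> s1 -1-> s3

After x (step 6): s4. After xy (step 8): s3.
They differ (s4 ≠ s3), so y is not a cycle from the state after x; this split is not the one the pumping-lemma construction produces, and pumping y need not keep the string in L(M).

no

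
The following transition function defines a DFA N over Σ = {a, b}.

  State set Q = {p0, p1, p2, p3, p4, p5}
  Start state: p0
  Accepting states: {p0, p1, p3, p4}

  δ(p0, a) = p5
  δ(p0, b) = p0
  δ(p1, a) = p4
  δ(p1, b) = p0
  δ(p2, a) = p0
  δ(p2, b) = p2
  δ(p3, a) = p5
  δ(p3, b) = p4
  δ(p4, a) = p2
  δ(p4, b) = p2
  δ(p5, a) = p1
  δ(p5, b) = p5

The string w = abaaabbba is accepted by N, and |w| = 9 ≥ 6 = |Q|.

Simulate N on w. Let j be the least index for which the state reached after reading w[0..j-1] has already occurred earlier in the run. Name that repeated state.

p5

State sequence: p0 -a-> p5 -b-> p5 -a-> p1 -a-> p4 -a-> p2 -b-> p2 -b-> p2 -b-> p2 -a-> p0
First repeat at step 2: p5 was already visited.

The earliest repeat is at step j = 2: N is in p5, which it already visited at step i = 1.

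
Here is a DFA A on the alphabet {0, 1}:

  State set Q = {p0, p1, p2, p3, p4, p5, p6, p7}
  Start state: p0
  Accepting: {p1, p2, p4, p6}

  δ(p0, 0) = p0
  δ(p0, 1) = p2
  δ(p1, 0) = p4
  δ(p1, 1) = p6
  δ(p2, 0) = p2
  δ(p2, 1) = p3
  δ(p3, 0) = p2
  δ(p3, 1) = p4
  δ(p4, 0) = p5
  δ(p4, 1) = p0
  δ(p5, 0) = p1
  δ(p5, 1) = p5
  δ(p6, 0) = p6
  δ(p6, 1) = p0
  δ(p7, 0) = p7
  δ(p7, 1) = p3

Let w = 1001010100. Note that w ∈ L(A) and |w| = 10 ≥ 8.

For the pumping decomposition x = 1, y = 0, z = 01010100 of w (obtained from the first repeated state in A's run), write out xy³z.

100001010100

xy^3z = 1·0·0·0·01010100 = 100001010100.
Reading y = 0 takes A from p2 back to p2, so after x·y·y·y the machine is still in p2, and z then leads to the accepting state p2. Hence 100001010100 ∈ L(A).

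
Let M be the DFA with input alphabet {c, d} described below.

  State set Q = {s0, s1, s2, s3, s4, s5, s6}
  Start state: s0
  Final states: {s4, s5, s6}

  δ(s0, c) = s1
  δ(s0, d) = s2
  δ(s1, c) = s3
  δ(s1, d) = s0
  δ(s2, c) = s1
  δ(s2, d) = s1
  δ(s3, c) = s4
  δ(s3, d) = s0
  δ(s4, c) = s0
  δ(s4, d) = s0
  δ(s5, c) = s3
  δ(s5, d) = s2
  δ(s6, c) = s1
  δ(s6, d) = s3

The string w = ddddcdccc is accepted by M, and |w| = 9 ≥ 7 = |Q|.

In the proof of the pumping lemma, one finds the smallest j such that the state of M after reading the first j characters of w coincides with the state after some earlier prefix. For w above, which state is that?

Run of M on w = d d d d c d c c c:
  step 0: s0  (start)
  step 1: s2  (read d: s0→s2)
  step 2: s1  (read d: s2→s1)
  step 3: s0  (read d: s1→s0)   ← first repeat (s0 seen earlier)
  step 4: s2  (read d: s0→s2)
  step 5: s1  (read c: s2→s1)
  step 6: s0  (read d: s1→s0)
  step 7: s1  (read c: s0→s1)
  step 8: s3  (read c: s1→s3)
  step 9: s4  (read c: s3→s4)

The earliest repeat is at step j = 3: M is in s0, which it already visited at step i = 0.
With |Q| = 7, pigeonhole forces a state repeat no later than step 7; the substring read between the first and second visits to that state can be pumped.

s0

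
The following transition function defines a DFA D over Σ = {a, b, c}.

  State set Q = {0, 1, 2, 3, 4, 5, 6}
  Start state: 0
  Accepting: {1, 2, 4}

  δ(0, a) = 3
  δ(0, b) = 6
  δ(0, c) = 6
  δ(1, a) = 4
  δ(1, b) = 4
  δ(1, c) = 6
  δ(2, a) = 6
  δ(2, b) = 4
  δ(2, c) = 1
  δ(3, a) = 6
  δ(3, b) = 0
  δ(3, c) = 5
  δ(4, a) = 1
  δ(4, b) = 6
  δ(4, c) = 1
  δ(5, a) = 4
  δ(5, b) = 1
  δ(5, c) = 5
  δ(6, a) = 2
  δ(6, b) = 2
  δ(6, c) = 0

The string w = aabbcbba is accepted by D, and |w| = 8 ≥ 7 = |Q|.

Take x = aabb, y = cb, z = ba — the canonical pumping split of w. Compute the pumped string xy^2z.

aabbcbcbba

xy^2z = aabb·cb·cb·ba = aabbcbcbba.
Reading y = cb takes D from 4 back to 4, so after x·y·y the machine is still in 4, and z then leads to the accepting state 2. Hence aabbcbcbba ∈ L(D).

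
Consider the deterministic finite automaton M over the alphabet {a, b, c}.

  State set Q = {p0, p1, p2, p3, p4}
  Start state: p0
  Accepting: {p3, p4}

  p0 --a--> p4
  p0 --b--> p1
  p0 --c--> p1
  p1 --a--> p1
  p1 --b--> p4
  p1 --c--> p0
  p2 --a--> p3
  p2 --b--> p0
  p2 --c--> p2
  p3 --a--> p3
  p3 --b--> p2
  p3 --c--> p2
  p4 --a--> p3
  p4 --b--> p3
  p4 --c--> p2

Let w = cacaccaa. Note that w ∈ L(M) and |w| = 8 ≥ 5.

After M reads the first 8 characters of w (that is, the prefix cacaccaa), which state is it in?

p3

State sequence: p0 -c-> p1 -a-> p1 -c-> p0 -a-> p4 -c-> p2 -c-> p2 -a-> p3 -a-> p3

After reading 8 characters, M is in state p3.
(This kind of state-tracing is the core of the pumping-lemma construction: with 5 states, pigeonhole forces a repeat within the first 5 steps.)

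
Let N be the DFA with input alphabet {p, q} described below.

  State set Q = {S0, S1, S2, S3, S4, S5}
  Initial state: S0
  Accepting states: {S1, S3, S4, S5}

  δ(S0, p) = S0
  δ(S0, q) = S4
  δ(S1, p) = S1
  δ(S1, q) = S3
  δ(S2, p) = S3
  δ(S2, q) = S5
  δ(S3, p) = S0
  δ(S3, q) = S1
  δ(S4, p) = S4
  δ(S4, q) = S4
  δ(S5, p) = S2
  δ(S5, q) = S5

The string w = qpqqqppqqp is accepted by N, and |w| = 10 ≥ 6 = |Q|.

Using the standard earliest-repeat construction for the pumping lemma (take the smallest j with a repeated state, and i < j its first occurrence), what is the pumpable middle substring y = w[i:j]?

Run of N on w = q p q q q p p q q p:
  step 0: S0  (start)
  step 1: S4  (read q: S0→S4)
  step 2: S4  (read p: S4→S4)   ← first repeat (S4 seen earlier)
  step 3: S4  (read q: S4→S4)
  step 4: S4  (read q: S4→S4)
  step 5: S4  (read q: S4→S4)
  step 6: S4  (read p: S4→S4)
  step 7: S4  (read p: S4→S4)
  step 8: S4  (read q: S4→S4)
  step 9: S4  (read q: S4→S4)
  step 10: S4  (read p: S4→S4)

So i = 1, j = 2, giving x = w[0:1] = q, y = w[1:2] = p, z = w[2:10] = qqqppqqp.
Check: |xy| = 2 ≤ 6 and |y| = 1 ≥ 1. Reading y takes N from S4 back to S4, so every xyⁱz is accepted.

p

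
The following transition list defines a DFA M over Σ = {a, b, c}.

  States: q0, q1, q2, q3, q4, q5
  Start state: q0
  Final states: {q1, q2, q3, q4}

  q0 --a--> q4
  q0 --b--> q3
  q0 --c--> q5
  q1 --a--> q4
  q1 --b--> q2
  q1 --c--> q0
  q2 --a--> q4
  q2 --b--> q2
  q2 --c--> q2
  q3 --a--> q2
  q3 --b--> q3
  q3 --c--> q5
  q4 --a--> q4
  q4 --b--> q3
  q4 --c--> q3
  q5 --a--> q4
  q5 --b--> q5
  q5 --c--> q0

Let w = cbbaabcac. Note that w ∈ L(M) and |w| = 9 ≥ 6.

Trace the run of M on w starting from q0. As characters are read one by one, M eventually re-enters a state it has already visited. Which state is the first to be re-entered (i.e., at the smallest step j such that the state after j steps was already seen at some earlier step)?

Run of M on w = c b b a a b c a c:
  step 0: q0  (start)
  step 1: q5  (read c: q0→q5)
  step 2: q5  (read b: q5→q5)   ← first repeat (q5 seen earlier)
  step 3: q5  (read b: q5→q5)
  step 4: q4  (read a: q5→q4)
  step 5: q4  (read a: q4→q4)
  step 6: q3  (read b: q4→q3)
  step 7: q5  (read c: q3→q5)
  step 8: q4  (read a: q5→q4)
  step 9: q3  (read c: q4→q3)

The earliest repeat is at step j = 2: M is in q5, which it already visited at step i = 1.
With |Q| = 6, pigeonhole forces a state repeat no later than step 6; the substring read between the first and second visits to that state can be pumped.

q5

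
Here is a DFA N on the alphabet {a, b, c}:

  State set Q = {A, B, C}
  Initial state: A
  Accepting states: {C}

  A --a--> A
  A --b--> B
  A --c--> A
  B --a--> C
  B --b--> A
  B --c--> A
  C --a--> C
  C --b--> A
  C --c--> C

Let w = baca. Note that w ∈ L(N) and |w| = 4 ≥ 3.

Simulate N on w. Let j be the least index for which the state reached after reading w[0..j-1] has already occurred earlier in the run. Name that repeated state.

C

State sequence: A -b-> B -a-> C -c-> C -a-> C
First repeat at step 3: C was already visited.

The earliest repeat is at step j = 3: N is in C, which it already visited at step i = 2.
The DFA has 3 states, so the proof of the pumping lemma guarantees a repeated state among the first 3+1 visited; the segment between the two visits is the pumpable y.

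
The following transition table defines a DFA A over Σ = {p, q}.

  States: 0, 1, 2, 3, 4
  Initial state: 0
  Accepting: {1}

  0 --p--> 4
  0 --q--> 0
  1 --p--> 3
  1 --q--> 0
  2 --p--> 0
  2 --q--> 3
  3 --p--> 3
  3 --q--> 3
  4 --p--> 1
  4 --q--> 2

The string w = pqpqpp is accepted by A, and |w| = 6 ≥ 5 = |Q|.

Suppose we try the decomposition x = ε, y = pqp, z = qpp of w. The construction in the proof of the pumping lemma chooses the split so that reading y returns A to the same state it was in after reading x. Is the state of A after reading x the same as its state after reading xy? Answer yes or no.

State sequence: 0 -p-> 4 -q-> 2 -p-> 0

After x (step 0): 0. After xy (step 3): 0.
They match, so y = pqp drives A around a cycle from 0 back to itself; pumping y any number of times keeps A in 0 before reading z, and xyⁱz ∈ L(A) for every i ≥ 0.

yes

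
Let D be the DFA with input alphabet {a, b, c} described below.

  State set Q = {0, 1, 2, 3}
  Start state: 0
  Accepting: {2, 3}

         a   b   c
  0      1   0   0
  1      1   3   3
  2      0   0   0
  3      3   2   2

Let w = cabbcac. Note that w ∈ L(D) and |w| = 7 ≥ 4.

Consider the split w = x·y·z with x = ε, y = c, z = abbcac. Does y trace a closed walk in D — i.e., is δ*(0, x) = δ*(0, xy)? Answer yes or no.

yes

State sequence: 0 -c-> 0

After x (step 0): 0. After xy (step 1): 0.
They match, so y = c drives D around a cycle from 0 back to itself; pumping y any number of times keeps D in 0 before reading z, and xyⁱz ∈ L(D) for every i ≥ 0.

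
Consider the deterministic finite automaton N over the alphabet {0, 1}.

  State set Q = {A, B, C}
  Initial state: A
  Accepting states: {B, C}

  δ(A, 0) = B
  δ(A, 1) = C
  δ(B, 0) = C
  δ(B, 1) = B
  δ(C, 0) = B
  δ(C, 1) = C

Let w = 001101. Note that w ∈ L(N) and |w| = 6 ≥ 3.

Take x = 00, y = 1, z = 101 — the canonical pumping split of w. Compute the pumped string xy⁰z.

xy⁰z = xz = 00·101 = 00101.
Reading y = 1 takes N from C back to C, so after x the machine is still in C, and z then leads to the accepting state B. Hence 00101 ∈ L(N).

00101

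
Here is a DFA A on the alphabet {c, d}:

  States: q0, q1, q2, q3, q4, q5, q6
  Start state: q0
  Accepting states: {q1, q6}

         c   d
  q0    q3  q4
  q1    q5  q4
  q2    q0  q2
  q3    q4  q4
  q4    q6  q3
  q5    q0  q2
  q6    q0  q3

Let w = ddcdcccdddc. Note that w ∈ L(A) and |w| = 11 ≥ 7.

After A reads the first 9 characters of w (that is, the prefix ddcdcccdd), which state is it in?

Run of A on the first 9 characters of w = d d c d c c c d d:
  step 0: q0  (start)
  step 1: q4  (read d: q0→q4)
  step 2: q3  (read d: q4→q3)
  step 3: q4  (read c: q3→q4)
  step 4: q3  (read d: q4→q3)
  step 5: q4  (read c: q3→q4)
  step 6: q6  (read c: q4→q6)
  step 7: q0  (read c: q6→q0)
  step 8: q4  (read d: q0→q4)
  step 9: q3  (read d: q4→q3)

After reading 9 characters, A is in state q3.

q3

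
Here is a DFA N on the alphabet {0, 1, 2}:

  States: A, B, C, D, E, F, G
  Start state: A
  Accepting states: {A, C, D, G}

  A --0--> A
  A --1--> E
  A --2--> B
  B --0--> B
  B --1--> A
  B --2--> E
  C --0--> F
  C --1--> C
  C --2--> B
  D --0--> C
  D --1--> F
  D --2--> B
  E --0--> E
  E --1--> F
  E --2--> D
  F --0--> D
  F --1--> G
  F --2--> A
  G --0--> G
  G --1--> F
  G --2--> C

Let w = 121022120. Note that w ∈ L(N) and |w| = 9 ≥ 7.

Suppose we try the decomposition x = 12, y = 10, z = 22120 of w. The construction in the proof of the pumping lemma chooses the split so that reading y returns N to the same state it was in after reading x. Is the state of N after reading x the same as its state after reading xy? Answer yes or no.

yes

State sequence: A -1-> E -2-> D -1-> F -0-> D

After x (step 2): D. After xy (step 4): D.
They match, so y = 10 drives N around a cycle from D back to itself; pumping y any number of times keeps N in D before reading z, and xyⁱz ∈ L(N) for every i ≥ 0.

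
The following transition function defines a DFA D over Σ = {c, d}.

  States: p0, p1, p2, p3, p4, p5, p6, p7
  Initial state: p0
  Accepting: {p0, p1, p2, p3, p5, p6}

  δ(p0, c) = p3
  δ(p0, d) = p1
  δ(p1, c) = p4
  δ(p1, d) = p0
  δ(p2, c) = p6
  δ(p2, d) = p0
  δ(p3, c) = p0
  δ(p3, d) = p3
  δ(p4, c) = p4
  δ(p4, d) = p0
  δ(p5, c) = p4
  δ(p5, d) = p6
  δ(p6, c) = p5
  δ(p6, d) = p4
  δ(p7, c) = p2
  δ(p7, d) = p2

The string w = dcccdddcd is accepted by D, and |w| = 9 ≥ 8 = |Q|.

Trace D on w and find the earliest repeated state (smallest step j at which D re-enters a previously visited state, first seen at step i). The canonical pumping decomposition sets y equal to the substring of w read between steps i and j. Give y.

Run of D on w = d c c c d d d c d:
  step 0: p0  (start)
  step 1: p1  (read d: p0→p1)
  step 2: p4  (read c: p1→p4)
  step 3: p4  (read c: p4→p4)   ← first repeat (p4 seen earlier)
  step 4: p4  (read c: p4→p4)
  step 5: p0  (read d: p4→p0)
  step 6: p1  (read d: p0→p1)
  step 7: p0  (read d: p1→p0)
  step 8: p3  (read c: p0→p3)
  step 9: p3  (read d: p3→p3)

So i = 2, j = 3, giving x = w[0:2] = dc, y = w[2:3] = c, z = w[3:9] = cdddcd.
Check: |xy| = 3 ≤ 8 and |y| = 1 ≥ 1. Reading y takes D from p4 back to p4, so every xyⁱz is accepted.

c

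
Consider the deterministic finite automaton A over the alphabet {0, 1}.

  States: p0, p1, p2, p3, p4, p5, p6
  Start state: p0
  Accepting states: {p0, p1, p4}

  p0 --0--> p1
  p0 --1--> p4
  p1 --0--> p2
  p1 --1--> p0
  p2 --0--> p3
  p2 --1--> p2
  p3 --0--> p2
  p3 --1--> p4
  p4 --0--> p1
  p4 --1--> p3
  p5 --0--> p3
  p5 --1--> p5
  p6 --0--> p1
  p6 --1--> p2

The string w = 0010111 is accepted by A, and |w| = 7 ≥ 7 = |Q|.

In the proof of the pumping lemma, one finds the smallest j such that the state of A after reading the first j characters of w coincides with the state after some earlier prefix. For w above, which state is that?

p2

Run of A on w = 0 0 1 0 1 1 1:
  step 0: p0  (start)
  step 1: p1  (read 0: p0→p1)
  step 2: p2  (read 0: p1→p2)
  step 3: p2  (read 1: p2→p2)   ← first repeat (p2 seen earlier)
  step 4: p3  (read 0: p2→p3)
  step 5: p4  (read 1: p3→p4)
  step 6: p3  (read 1: p4→p3)
  step 7: p4  (read 1: p3→p4)

The earliest repeat is at step j = 3: A is in p2, which it already visited at step i = 2.
Since A has 7 states, any run of length ≥ 7 visits 7+1 states, so by pigeonhole some state repeats within the first 7 steps — that repeat gives the pumpable loop.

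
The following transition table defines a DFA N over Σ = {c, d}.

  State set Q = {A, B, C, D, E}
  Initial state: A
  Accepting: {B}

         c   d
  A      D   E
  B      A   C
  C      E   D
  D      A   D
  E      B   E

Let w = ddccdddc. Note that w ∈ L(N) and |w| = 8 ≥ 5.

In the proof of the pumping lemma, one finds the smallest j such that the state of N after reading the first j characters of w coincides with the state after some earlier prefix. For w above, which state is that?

Run of N on w = d d c c d d d c:
  step 0: A  (start)
  step 1: E  (read d: A→E)
  step 2: E  (read d: E→E)   ← first repeat (E seen earlier)
  step 3: B  (read c: E→B)
  step 4: A  (read c: B→A)
  step 5: E  (read d: A→E)
  step 6: E  (read d: E→E)
  step 7: E  (read d: E→E)
  step 8: B  (read c: E→B)

The earliest repeat is at step j = 2: N is in E, which it already visited at step i = 1.

E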